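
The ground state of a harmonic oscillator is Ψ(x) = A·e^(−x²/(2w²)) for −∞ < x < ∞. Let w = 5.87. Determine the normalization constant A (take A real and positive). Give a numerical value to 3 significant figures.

Require ∫ |Ψ|² dx = 1 over the whole domain.
With ∫_{−∞}^{∞} x^(2m) e^(−αx²) dx = (2m−1)!!·√π / (2^m α^(m+1/2)), with Ψ = A·e^(−x²/(2w²)), the integral evaluates to A²·[√(π)·w].
Plugging in w = 5.87 yields A = 0.3100.

A ≈ 0.310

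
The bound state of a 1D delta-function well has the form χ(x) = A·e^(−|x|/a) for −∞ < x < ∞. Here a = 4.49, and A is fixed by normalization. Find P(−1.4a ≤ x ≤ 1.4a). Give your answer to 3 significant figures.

P ≈ 0.939

The probability is P = ∫ |χ|² dx over [−1.4a, 1.4a].
The normalization integral ∫|χ|²dx over the whole domain equals a·A², and A² cancels in the ratio.
Both integrals are even about x = 0, so only the x ≥ 0 halves are needed (the factors of 2 cancel). Substituting u = x/a, A² and the length scale cancel in the ratio: P = ∫_{0}^{1.4} e^(-2·u) du / ∫_{0}^{∞} e^(-2·u) du.
Using ∫ e^(-2·u) du = -e^(-2·u)/2, the numerator is 1/2 - e^(-14/5)/2 and the denominator is 1/2.
Evaluating gives P = 0.9392.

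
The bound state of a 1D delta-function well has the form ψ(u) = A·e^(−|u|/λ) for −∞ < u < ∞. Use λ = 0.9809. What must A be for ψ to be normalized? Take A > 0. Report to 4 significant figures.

A ≈ 1.010

Normalization requires ∫|ψ|² du = 1, integrated from −∞ to ∞.
With ∫₀^∞ u^0 e^(−αu) du = 0!/α^1, ∫|ψ|² du = A²·(λ).
So A² = (λ)^(−1).
Substituting λ = 0.9809 gives A² = 1.0195, so A = 1.0097.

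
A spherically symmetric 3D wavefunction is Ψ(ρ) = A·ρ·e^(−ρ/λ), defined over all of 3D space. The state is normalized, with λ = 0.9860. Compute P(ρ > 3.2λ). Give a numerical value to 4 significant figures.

P = ∫ |Ψ|² 4πρ² dρ over ρ > 3.2λ.
Normalization gives A² = 1/(3·π·λ^5).
Substituting u = ρ/λ, A², 4π and the length scale all cancel in the ratio: P = ∫_{3.2}^{∞} u^4·e^(-2·u) du / ∫_{0}^{∞} u^4·e^(-2·u) du.
With ∫ u^4·e^(-2·u) du = -(u^4/2 + u^3 + 3·u^2/2 + 3·u/2 + 3/4)·e^(-2·u) + C, the region integral is ≈ 0.176303 and the full one is 3/4.
Taking the ratio yields P = 0.23507.

P ≈ 0.2351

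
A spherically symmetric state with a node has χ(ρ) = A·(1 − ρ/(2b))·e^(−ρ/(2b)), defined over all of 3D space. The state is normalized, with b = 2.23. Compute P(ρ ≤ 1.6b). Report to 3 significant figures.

P = ∫ |χ|² 4πρ² dρ over ρ ≤ 1.6b.
Normalization gives A² = 1/(8·π·b^3).
In terms of u = ρ/b (A², 4π and the length scale all cancel between numerator and denominator), P = [∫_{0}^{1.6} u^2·(1 - u/2)^2·e^(-u) du] / [∫_{0}^{∞} u^2·(1 - u/2)^2·e^(-u) du].
With ∫ u^2·(1 - u/2)^2·e^(-u) du = -(u^4/4 + u^2 + 2·u + 2)·e^(-u) + C, the region integral is 2 - 5874·e^(-8/5)/625 and the full one is 2.
Taking the ratio yields P = 0.05125.

P ≈ 0.0512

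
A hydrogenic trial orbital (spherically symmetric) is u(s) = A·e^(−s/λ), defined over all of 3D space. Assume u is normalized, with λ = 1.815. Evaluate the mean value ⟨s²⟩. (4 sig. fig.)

⟨s^2⟩ ≈ 9.883

The expectation value is the |u|²-weighted average of s^2: ∫ s^2|u|² 4πs² ds.
The ratio of the moment integral to the normalization integral gives ⟨s²⟩ = 3·λ^2.
With λ = 1.815, ⟨s^2⟩ = 9.8827.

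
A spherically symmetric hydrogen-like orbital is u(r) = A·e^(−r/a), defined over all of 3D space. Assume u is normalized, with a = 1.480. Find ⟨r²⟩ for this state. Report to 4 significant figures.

⟨r^2⟩ ≈ 6.571

The expectation value is the |u|²-weighted average of r^2: ∫ r^2|u|² 4πr² dr.
With ∫₀^∞ r^4 e^(−αr) dr = 4!/α^5, since the A² factors cancel between numerator and denominator, ⟨r²⟩ = 3·a^2.
With a = 1.480, ⟨r^2⟩ = 6.5712.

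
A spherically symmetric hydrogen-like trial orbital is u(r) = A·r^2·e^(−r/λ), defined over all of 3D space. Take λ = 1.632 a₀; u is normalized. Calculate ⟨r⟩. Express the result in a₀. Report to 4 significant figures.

⟨r⟩ ≈ 5.712 a₀

By definition ⟨r⟩ = ∫ r |u(r)|² 4πr² dr.
Using ∫₀^∞ rⁿ e^(−αr) dr = n!/αⁿ⁺¹, the ratio of the moment integral to the normalization integral gives ⟨r⟩ = 7·λ/2.
With λ = 1.632, ⟨r⟩ = 5.7120.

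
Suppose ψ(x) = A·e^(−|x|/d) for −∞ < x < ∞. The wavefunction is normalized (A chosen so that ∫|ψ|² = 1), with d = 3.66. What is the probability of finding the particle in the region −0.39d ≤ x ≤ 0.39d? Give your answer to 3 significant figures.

The probability is P = ∫ |ψ|² dx over [−0.39d, 0.39d].
Since A² = 1/(d), this is the region integral divided by the full normalization integral.
Both integrals are even about x = 0, so only the x ≥ 0 halves are needed (the factors of 2 cancel). Let u = x/d; then A² and the length scale cancel, so P = ∫_{0}^{0.39} e^(-2·u) du ÷ ∫_{0}^{∞} e^(-2·u) du.
An antiderivative of e^(-2·u) is -e^(-2·u)/2; evaluating from 0 to 0.39 gives 1/2 - e^(-39/50)/2, while the full integral is 1/2.
Taking the ratio, P = 0.5416.

P ≈ 0.542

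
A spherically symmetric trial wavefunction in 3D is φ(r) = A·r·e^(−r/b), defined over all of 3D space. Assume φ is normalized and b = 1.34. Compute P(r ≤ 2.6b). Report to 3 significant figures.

With dV = 4πr²dr, the probability is ∫|φ|² dV over r ≤ 2.6b.
The full normalization integral is A²·[3·π·b^5] = 1, fixing A².
Substituting u = r/b, A², 4π and the length scale all cancel in the ratio: P = ∫_{0}^{2.6} u^4·e^(-2·u) du / ∫_{0}^{∞} u^4·e^(-2·u) du.
Using ∫ u^4·e^(-2·u) du = -(u^4/2 + u^3 + 3·u^2/2 + 3·u/2 + 3/4)·e^(-2·u), the numerator is ≈ 0.44540 and the denominator is 3/4.
Taking the ratio yields P = 0.5939.

P ≈ 0.594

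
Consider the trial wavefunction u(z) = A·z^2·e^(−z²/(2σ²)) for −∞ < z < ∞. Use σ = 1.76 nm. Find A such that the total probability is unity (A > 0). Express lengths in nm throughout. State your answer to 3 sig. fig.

A ≈ 0.211 nm^(-5/2)

Require ∫ |u|² dz = 1 over the whole domain.
Differentiating ∫e^(−αz²) dz = √(π/α) under α to get the higher moments, with u = A·z^2·e^(−z²/(2σ²)), the integral evaluates to A²·[3·√(π)·σ^5/4].
Hence A² = 1/[3·√(π)·σ^5/4].
Substituting σ = 1.76 gives A² = 0.04455, so A = 0.2111.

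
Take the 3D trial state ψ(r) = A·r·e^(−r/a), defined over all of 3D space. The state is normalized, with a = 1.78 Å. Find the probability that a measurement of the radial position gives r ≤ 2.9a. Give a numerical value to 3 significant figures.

P ≈ 0.687

With dV = 4πr²dr, the probability is ∫|ψ|² dV over r ≤ 2.9a.
The full normalization integral is A²·[3·π·a^5] = 1, fixing A².
In terms of u = r/a (A², 4π and the length scale all cancel between numerator and denominator), P = [∫_{0}^{2.9} u^4·e^(-2·u) du] / [∫_{0}^{∞} u^4·e^(-2·u) du].
An antiderivative of u^4·e^(-2·u) is -(u^4/2 + u^3 + 3·u^2/2 + 3·u/2 + 3/4)·e^(-2·u); evaluating from 0 to 2.9 gives ≈ 0.51546, while the full integral is 3/4.
This evaluates to P = 0.6873.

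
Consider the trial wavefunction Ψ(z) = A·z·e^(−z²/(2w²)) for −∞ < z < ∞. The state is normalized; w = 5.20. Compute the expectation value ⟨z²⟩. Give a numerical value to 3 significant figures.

By definition ⟨z²⟩ = ∫ z^2 |Ψ(z)|² dz.
Using the Gaussian integral ∫_{−∞}^{∞} e^(−αz²) dz = √(π/α), the ratio of the moment integral to the normalization integral gives ⟨z²⟩ = 3·w^2/2.
Putting w = 5.20 gives 40.56.

⟨z^2⟩ ≈ 40.6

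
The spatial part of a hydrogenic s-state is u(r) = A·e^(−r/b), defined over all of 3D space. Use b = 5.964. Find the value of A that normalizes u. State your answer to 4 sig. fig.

A ≈ 0.03874

Normalization requires ∫|u|² 4πr² dr = 1, integrated from 0 to ∞.
Recall ∫₀^∞ r^m e^(−r/β) dr = m!·β^(m+1), carrying out the integral gives A² · π·b^3.
Hence A² = 1/[π·b^3].
With b = 5.964: A² = 0.0015005 and A = 0.038736.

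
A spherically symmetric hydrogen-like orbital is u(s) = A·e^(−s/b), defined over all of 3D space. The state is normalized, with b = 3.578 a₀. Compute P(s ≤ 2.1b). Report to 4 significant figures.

P ≈ 0.7898

P = ∫ |u|² 4πs² ds over s ≤ 2.1b.
A² is fixed by ∫₀^∞ 4πs²|u|² ds = 1, i.e. A² = (π·b^3)^(−1).
Let t = s/b; then A², 4π and the length scale all cancel, so P = ∫_{0}^{2.1} t^2·e^(-2·t) dt ÷ ∫_{0}^{∞} t^2·e^(-2·t) dt.
An antiderivative of t^2·e^(-2·t) is -(2·t^2 + 2·t + 1)·e^(-2·t)/4; evaluating from 0 to 2.1 gives 1/4 - 701·e^(-21/5)/200, while the full integral is 1/4.
This evaluates to P = 0.78976.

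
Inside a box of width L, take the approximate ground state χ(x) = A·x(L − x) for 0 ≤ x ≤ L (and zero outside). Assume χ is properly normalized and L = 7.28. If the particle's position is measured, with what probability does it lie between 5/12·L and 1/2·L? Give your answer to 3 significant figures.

P ≈ 0.153

|χ|² is the probability density, so P = ∫_{5/12·L}^{1/2·L} |χ|² dx.
With A² fixed by ∫|χ|² = 1, i.e. A² = (L^5/30)^(−1), substitute and integrate.
In terms of u = x/L (A² and the length scale cancel between numerator and denominator), P = [∫_{5/12}^{1/2} u^2·(1 - u)^2 du] / [∫_{0}^{1} u^2·(1 - u)^2 du].
With ∫ u^2·(1 - u)^2 du = u^3·(6·u^2 - 15·u + 10)/30 + C, the region integral is ≈ 0.0051127 and the full one is 1/30.
The result is P = 0.1534.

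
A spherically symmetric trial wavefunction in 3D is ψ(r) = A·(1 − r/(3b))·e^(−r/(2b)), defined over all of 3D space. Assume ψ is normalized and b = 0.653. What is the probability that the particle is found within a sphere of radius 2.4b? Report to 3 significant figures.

P ≈ 0.347

Integrate the radial probability density 4πr²|ψ|² over r ≤ 2.4b.
A² is fixed by ∫₀^∞ 4πr²|ψ|² dr = 1, i.e. A² = (8·π·b^3/3)^(−1).
Let u = r/b; then A², 4π and the length scale all cancel, so P = ∫_{0}^{2.4} u^2·(1 - u/3)^2·e^(-u) du ÷ ∫_{0}^{∞} u^2·(1 - u/3)^2·e^(-u) du.
With ∫ u^2·(1 - u/3)^2·e^(-u) du = (-u^4 + 2·u^3 - 3·u^2 - 6·u - 6)·e^(-u)/9 + C, the region integral is 2/3 - 9002·e^(-12/5)/1875 and the full one is 2/3.
This evaluates to P = 0.3467.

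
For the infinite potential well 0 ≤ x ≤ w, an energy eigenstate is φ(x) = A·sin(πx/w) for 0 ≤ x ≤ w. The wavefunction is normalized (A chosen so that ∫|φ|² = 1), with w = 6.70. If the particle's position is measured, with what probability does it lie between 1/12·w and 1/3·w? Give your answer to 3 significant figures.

The probability is P = ∫ |φ|² dx over [1/12·w, 1/3·w].
Since A² = 1/(w/2), this is the region integral divided by the full normalization integral.
Let u = x/w; then A² and the length scale cancel, so P = ∫_{1/12}^{1/3} sin(π·u)^2 du ÷ ∫_{0}^{1} sin(π·u)^2 du.
With ∫ sin(π·u)^2 du = u/2 - sin(2·π·u)/(4·π) + C, the region integral is -√(3)/(8·π) + 1/(8·π) + 1/8 and the full one is 1/2.
This works out to P = (-√(3) + 1 + π)/(4·π).

P ≈ 0.192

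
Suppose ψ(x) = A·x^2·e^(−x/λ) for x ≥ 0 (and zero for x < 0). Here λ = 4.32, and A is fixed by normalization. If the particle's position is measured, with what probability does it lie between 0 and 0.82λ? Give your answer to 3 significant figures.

|ψ|² is the probability density, so P = ∫_{0}^{0.82λ} |ψ|² dx.
With A² fixed by ∫|ψ|² = 1, i.e. A² = (3·λ^5/4)^(−1), substitute and integrate.
Substituting u = x/λ, A² and the length scale cancel in the ratio: P = ∫_{0}^{0.82} u^4·e^(-2·u) du / ∫_{0}^{∞} u^4·e^(-2·u) du.
With ∫ u^4·e^(-2·u) du = -(u^4/2 + u^3 + 3·u^2/2 + 3·u/2 + 3/4)·e^(-2·u) + C, the region integral is ≈ 0.019466 and the full one is 3/4.
Taking the ratio, P = 0.02595.

P ≈ 0.0260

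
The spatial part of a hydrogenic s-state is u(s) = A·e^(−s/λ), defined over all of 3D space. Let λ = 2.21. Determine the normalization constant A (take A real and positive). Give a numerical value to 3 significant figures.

A ≈ 0.172

We need A² ∫|f|² 4πs² ds = 1, taking the integral from 0 to ∞.
In 3D with spherical symmetry the volume element is 4πs² ds.
With ∫₀^∞ s^2 e^(−αs) ds = 2!/α^3, ∫|u|² 4πs² ds = A²·(π·λ^3).
Plugging in λ = 2.21 yields A = 0.1717.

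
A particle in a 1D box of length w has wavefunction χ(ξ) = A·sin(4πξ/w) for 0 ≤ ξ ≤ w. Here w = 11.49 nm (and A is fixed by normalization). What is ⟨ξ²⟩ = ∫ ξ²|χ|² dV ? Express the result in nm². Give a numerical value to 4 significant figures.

⟨ξ^2⟩ ≈ 43.59 nm^2

The expectation value is the |χ|²-weighted average of ξ^2: ∫ ξ^2|χ|² dξ.
Using sin²θ = (1 − cos 2θ)/2, since the A² factors cancel between numerator and denominator, ⟨ξ²⟩ = -w^2/(32·π^2) + w^2/3.
With w = 11.49, ⟨ξ^2⟩ = 43.589.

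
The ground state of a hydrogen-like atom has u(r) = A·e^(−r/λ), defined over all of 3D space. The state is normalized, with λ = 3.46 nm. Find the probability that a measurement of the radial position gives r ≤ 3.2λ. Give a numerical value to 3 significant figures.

P = ∫ |u|² 4πr² dr over r ≤ 3.2λ.
The full normalization integral is A²·[π·λ^3] = 1, fixing A².
In terms of t = r/λ (A², 4π and the length scale all cancel between numerator and denominator), P = [∫_{0}^{3.2} t^2·e^(-2·t) dt] / [∫_{0}^{∞} t^2·e^(-2·t) dt].
Using ∫ t^2·e^(-2·t) dt = -(2·t^2 + 2·t + 1)·e^(-2·t)/4, the numerator is 1/4 - 697·e^(-32/5)/100 and the denominator is 1/4.
Taking the ratio yields P = 0.9537.

P ≈ 0.954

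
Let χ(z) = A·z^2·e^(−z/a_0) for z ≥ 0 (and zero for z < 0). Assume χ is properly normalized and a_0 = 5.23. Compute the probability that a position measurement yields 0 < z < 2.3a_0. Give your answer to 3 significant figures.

P ≈ 0.487

|χ|² is the probability density, so P = ∫_{0}^{2.3a_0} |χ|² dz.
The normalization integral ∫|χ|²dz over the whole domain equals 3·a_0^5/4·A², and A² cancels in the ratio.
Substituting u = z/a_0, A² and the length scale cancel in the ratio: P = ∫_{0}^{2.3} u^4·e^(-2·u) du / ∫_{0}^{∞} u^4·e^(-2·u) du.
Using ∫ u^4·e^(-2·u) du = -(u^4/2 + u^3 + 3·u^2/2 + 3·u/2 + 3/4)·e^(-2·u), the numerator is ≈ 0.36507 and the denominator is 3/4.
Taking the ratio, P = 0.4868.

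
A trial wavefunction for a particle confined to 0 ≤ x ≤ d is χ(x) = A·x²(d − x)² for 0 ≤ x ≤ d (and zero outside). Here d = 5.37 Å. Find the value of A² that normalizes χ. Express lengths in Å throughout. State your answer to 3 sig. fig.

Require ∫ |χ|² dx = 1 over the whole domain.
The integral (without the A² prefactor) comes out to d^9/630.
Substituting d = 5.37 gives A² = 0.0001697, so A = 0.01303.

A^2 ≈ 0.000170 Å^(-9)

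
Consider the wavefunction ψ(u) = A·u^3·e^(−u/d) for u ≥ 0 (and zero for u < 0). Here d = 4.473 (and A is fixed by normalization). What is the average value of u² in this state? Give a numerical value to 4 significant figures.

By definition ⟨u²⟩ = ∫ u^2 |ψ(u)|² du.
Since the A² factors cancel between numerator and denominator, ⟨u²⟩ = 14·d^2.
Putting d = 4.473 gives 280.11.

⟨u^2⟩ ≈ 280.1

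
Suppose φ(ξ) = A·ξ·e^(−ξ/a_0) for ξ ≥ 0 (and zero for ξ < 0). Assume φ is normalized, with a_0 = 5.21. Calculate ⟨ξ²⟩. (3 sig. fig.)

⟨ξ²⟩ = ∫ ξ^2 |φ|² dξ over the full domain.
Using ∫₀^∞ ξⁿ e^(−αξ) dξ = n!/αⁿ⁺¹, since the A² factors cancel between numerator and denominator, ⟨ξ²⟩ = 3·a_0^2.
With a_0 = 5.21, ⟨ξ^2⟩ = 81.43.

⟨ξ^2⟩ ≈ 81.4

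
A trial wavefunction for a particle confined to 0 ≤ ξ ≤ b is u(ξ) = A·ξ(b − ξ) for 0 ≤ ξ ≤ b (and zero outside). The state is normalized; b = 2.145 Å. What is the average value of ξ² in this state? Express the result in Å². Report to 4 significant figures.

⟨ξ^2⟩ ≈ 1.315 Å^2

By definition ⟨ξ²⟩ = ∫ ξ^2 |u(ξ)|² dξ.
Expanding the polynomial and integrating term by term, since the A² factors cancel between numerator and denominator, ⟨ξ²⟩ = 2·b^2/7.
With b = 2.145, ⟨ξ^2⟩ = 1.3146.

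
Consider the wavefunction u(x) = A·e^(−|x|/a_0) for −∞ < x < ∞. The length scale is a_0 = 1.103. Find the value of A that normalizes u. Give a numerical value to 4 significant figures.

A ≈ 0.9522

The normalization condition is ∫|u|² dx = 1 from −∞ to ∞.
Using ∫₀^∞ xⁿ e^(−αx) dx = n!/αⁿ⁺¹, the integral (without the A² prefactor) comes out to a_0.
Hence A² = 1/[a_0].
Substituting a_0 = 1.103 gives A² = 0.90662, so A = 0.95217.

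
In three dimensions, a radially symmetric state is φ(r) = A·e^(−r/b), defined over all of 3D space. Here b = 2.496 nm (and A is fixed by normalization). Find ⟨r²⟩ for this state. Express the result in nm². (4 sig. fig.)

The expectation value is the |φ|²-weighted average of r^2: ∫ r^2|φ|² 4πr² dr.
Using ∫₀^∞ rⁿ e^(−αr) dr = n!/αⁿ⁺¹, the ratio of the moment integral to the normalization integral gives ⟨r²⟩ = 3·b^2.
Putting b = 2.496 gives 18.690.

⟨r^2⟩ ≈ 18.69 nm^2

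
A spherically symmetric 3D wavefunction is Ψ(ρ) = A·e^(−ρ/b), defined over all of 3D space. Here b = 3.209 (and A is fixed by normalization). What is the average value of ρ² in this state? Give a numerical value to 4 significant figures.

⟨ρ^2⟩ ≈ 30.89

By definition ⟨ρ²⟩ = ∫ ρ^2 |Ψ(ρ)|² 4πρ² dρ.
Since the A² factors cancel between numerator and denominator, ⟨ρ²⟩ = 3·b^2.
With b = 3.209, ⟨ρ^2⟩ = 30.893.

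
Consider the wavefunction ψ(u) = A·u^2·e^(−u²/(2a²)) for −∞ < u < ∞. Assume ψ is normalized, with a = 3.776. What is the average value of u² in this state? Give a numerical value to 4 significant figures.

⟨u^2⟩ ≈ 35.65

⟨u²⟩ = ∫ u^2 |ψ|² du over the full domain.
With ∫_{−∞}^{∞} u^(2m) e^(−αu²) du = (2m−1)!!·√π / (2^m α^(m+1/2)), evaluating both integrals, ⟨u²⟩ = 5·a^2/2.
Putting a = 3.776 gives 35.645.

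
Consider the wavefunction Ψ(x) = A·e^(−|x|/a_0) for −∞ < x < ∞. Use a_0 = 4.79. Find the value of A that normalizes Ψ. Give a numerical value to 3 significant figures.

A ≈ 0.457

Normalization requires ∫|Ψ|² dx = 1, integrated from −∞ to ∞.
∫|Ψ|² dx = A²·(a_0).
Substituting a_0 = 4.79 gives A² = 0.2088, so A = 0.4569.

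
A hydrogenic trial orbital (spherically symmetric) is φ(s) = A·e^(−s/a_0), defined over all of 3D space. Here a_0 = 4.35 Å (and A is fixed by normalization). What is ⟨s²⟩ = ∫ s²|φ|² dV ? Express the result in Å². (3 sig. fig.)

⟨s²⟩ = ∫ s^2 |φ|² 4πs² ds over the full domain.
The ratio of the moment integral to the normalization integral gives ⟨s²⟩ = 3·a_0^2.
With a_0 = 4.35, ⟨s^2⟩ = 56.77.

⟨s^2⟩ ≈ 56.8 Å^2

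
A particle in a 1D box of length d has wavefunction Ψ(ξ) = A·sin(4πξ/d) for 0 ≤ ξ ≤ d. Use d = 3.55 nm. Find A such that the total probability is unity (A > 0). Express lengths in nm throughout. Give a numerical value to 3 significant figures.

The normalization condition is ∫|Ψ|² dξ = 1 from 0 to d.
With ∫₀^d sin²(nπξ/d) dξ = d/2, the integral (without the A² prefactor) comes out to d/2.
So A² = (d/2)^(−1).
Plugging in d = 3.55 yields A = 0.7506.

A ≈ 0.751 nm^(-1/2)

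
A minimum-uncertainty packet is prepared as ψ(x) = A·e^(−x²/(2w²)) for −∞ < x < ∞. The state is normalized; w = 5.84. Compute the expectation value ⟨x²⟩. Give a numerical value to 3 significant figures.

⟨x^2⟩ ≈ 17.1

⟨x²⟩ = ∫ x^2 |ψ|² dx over the full domain.
Using the Gaussian integral ∫_{−∞}^{∞} e^(−αx²) dx = √(π/α), evaluating both integrals, ⟨x²⟩ = w^2/2.
With w = 5.84, ⟨x^2⟩ = 17.05.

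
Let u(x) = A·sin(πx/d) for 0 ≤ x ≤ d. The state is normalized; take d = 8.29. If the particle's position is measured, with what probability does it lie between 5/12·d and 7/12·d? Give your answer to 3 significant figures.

P ≈ 0.326

P = ∫_{5/12·d}^{7/12·d} |u(x)|² dx.
The normalization integral ∫|u|²dx over the whole domain equals d/2·A², and A² cancels in the ratio.
Substituting t = x/d, A² and the length scale cancel in the ratio: P = ∫_{5/12}^{7/12} sin(π·t)^2 dt / ∫_{0}^{1} sin(π·t)^2 dt.
Using ∫ sin(π·t)^2 dt = t/2 - sin(2·π·t)/(4·π), the numerator is 1/(4·π) + 1/12 and the denominator is 1/2.
Taking the ratio, P = (3 + π)/(6·π).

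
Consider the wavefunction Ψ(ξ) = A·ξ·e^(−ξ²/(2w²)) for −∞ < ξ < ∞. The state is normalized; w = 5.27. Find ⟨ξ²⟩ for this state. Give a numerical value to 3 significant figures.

⟨ξ^2⟩ ≈ 41.7

⟨ξ²⟩ = ∫ ξ^2 |Ψ|² dξ over the full domain.
Using the Gaussian integral ∫_{−∞}^{∞} e^(−αξ²) dξ = √(π/α), the ratio of the moment integral to the normalization integral gives ⟨ξ²⟩ = 3·w^2/2.
Putting w = 5.27 gives 41.66.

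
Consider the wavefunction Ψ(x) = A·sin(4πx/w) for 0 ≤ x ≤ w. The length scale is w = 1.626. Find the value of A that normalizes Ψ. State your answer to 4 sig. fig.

We need A² ∫|f|² dx = 1, taking the integral from 0 to w.
Carrying out the integral gives A² · w/2.
Substituting w = 1.626 gives A² = 1.2300, so A = 1.1091.

A ≈ 1.109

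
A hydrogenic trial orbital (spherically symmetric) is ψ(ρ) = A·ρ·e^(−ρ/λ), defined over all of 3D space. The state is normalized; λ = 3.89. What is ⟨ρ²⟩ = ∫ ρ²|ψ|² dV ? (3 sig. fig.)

⟨ρ^2⟩ ≈ 113

By definition ⟨ρ²⟩ = ∫ ρ^2 |ψ(ρ)|² 4πρ² dρ.
Recall ∫₀^∞ ρ^m e^(−ρ/β) dρ = m!·β^(m+1), evaluating both integrals, ⟨ρ²⟩ = 15·λ^2/2.
With λ = 3.89, ⟨ρ^2⟩ = 113.5.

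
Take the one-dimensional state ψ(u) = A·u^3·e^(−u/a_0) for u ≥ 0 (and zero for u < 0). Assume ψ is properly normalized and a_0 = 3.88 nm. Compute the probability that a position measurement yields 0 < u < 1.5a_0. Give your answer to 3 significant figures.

P = ∫_{0}^{1.5a_0} |ψ(u)|² du.
With A² fixed by ∫|ψ|² = 1, i.e. A² = (45·a_0^7/8)^(−1), substitute and integrate.
In terms of t = u/a_0 (A² and the length scale cancel between numerator and denominator), P = [∫_{0}^{1.5} t^6·e^(-2·t) dt] / [∫_{0}^{∞} t^6·e^(-2·t) dt].
An antiderivative of t^6·e^(-2·t) is -(4·t^6 + 12·t^5 + 30·t^4 + 60·t^3 + 90·t^2 + 90·t + 45)·e^(-2·t)/8; evaluating from 0 to 1.5 gives ≈ 0.18849, while the full integral is 45/8.
Evaluating gives P = 0.03351.

P ≈ 0.0335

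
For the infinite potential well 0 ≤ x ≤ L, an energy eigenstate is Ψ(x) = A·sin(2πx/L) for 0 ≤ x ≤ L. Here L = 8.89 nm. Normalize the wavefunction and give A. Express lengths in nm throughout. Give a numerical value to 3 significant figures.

Normalization requires ∫|Ψ|² dx = 1, integrated from 0 to L.
With ∫₀^L sin²(nπx/L) dx = L/2, the integral (without the A² prefactor) comes out to L/2.
With L = 8.89: A² = 0.2250 and A = 0.4743.

A ≈ 0.474 nm^(-1/2)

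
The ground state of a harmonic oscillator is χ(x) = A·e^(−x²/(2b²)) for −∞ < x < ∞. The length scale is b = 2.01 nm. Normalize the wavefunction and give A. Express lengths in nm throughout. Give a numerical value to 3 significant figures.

We need A² ∫|f|² dx = 1, taking the integral from −∞ to ∞.
Using the Gaussian integral ∫_{−∞}^{∞} e^(−αx²) dx = √(π/α), ∫|χ|² dx = A²·(√(π)·b).
Plugging in b = 2.01 yields A = 0.5298.

A ≈ 0.530 nm^(-1/2)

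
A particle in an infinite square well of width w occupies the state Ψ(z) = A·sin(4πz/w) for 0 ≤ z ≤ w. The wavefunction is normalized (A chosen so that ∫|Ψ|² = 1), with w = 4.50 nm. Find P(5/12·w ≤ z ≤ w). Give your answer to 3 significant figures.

P ≈ 0.549

P = ∫_{5/12·w}^{w} |Ψ(z)|² dz.
The normalization integral ∫|Ψ|²dz over the whole domain equals w/2·A², and A² cancels in the ratio.
Substituting u = z/w, A² and the length scale cancel in the ratio: P = ∫_{5/12}^{1} sin(4·π·u)^2 du / ∫_{0}^{1} sin(4·π·u)^2 du.
An antiderivative of sin(4·π·u)^2 is u/2 - sin(4·π·u)·cos(4·π·u)/(8·π); evaluating from 5/12 to 1 gives -√(3)/(32·π) + 7/24, while the full integral is 1/2.
Evaluating gives P = -√(3)/(16·π) + 7/12.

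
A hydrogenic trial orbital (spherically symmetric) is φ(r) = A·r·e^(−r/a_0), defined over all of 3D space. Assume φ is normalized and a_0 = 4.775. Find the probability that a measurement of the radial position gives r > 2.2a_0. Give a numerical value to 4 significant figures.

P ≈ 0.5512

P = ∫ |φ|² 4πr² dr over r > 2.2a_0.
A² is fixed by ∫₀^∞ 4πr²|φ|² dr = 1, i.e. A² = (3·π·a_0^5)^(−1).
Let u = r/a_0; then A², 4π and the length scale all cancel, so P = ∫_{2.2}^{∞} u^4·e^(-2·u) du ÷ ∫_{0}^{∞} u^4·e^(-2·u) du.
Using ∫ u^4·e^(-2·u) du = -(u^4/2 + u^3 + 3·u^2/2 + 3·u/2 + 3/4)·e^(-2·u), the numerator is ≈ 0.413388 and the denominator is 3/4.
Taking the ratio yields P = 0.55118.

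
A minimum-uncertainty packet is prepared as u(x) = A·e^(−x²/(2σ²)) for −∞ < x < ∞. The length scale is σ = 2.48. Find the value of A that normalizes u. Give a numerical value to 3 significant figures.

We need A² ∫|f|² dx = 1, taking the integral from −∞ to ∞.
Differentiating ∫e^(−αx²) dx = √(π/α) under α to get the higher moments, the integral (without the A² prefactor) comes out to √(π)·σ.
Setting this equal to 1 gives A² = 1/(√(π)·σ).
Plugging in σ = 2.48 yields A = 0.4770.

A ≈ 0.477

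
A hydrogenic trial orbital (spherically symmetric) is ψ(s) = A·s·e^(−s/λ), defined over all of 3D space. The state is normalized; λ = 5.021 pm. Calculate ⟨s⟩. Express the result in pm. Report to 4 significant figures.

By definition ⟨s⟩ = ∫ s |ψ(s)|² 4πs² ds.
Recall ∫₀^∞ s^m e^(−s/β) ds = m!·β^(m+1), evaluating both integrals, ⟨s⟩ = 5·λ/2.
With λ = 5.021, ⟨s⟩ = 12.553.

⟨s⟩ ≈ 12.55 pm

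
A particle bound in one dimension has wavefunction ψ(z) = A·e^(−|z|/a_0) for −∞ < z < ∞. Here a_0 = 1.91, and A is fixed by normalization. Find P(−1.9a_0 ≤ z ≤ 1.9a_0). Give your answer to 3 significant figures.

P = ∫_{−1.9a_0}^{1.9a_0} |ψ(z)|² dz.
With A² fixed by ∫|ψ|² = 1, i.e. A² = (a_0)^(−1), substitute and integrate.
Both integrals are even about z = 0, so only the z ≥ 0 halves are needed (the factors of 2 cancel). In terms of u = z/a_0 (A² and the length scale cancel between numerator and denominator), P = [∫_{0}^{1.9} e^(-2·u) du] / [∫_{0}^{∞} e^(-2·u) du].
With ∫ e^(-2·u) du = -e^(-2·u)/2 + C, the region integral is 1/2 - e^(-19/5)/2 and the full one is 1/2.
The result is P = 0.9776.

P ≈ 0.978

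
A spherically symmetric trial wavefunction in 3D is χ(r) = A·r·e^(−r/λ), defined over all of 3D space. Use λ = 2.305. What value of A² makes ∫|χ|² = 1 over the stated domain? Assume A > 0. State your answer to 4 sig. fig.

Require ∫ |χ|² 4πr² dr = 1 over the whole domain.
In 3D with spherical symmetry the volume element is 4πr² dr.
With χ = A·r·e^(−r/λ), the integral evaluates to A²·[3·π·λ^5].
Hence A² = 1/[3·π·λ^5].
With λ = 2.305: A² = 0.0016307 and A = 0.040382.

A^2 ≈ 0.001631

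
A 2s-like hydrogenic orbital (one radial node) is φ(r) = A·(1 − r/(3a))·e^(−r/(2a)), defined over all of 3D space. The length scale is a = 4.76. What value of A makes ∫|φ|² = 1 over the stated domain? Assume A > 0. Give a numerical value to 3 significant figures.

A ≈ 0.0333

Normalization requires ∫|φ|² 4πr² dr = 1, integrated from 0 to ∞.
The angular integral contributes 4π, leaving ∫₀^∞ r²|φ|² dr.
Recall ∫₀^∞ r^m e^(−r/β) dr = m!·β^(m+1), carrying out the integral gives A² · 8·π·a^3/3.
Setting this equal to 1 gives A² = 1/(8·π·a^3/3).
Plugging in a = 4.76 yields A = 0.03327.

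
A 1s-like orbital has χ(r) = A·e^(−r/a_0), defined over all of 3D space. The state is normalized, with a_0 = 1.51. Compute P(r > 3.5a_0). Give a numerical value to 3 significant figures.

Integrate the radial probability density 4πr²|χ|² over r > 3.5a_0.
The full normalization integral is A²·[π·a_0^3] = 1, fixing A².
Let u = r/a_0; then A², 4π and the length scale all cancel, so P = ∫_{3.5}^{∞} u^2·e^(-2·u) du ÷ ∫_{0}^{∞} u^2·e^(-2·u) du.
With ∫ u^2·e^(-2·u) du = -(2·u^2 + 2·u + 1)·e^(-2·u)/4 + C, the region integral is 65·e^(-7)/8 and the full one is 1/4.
Taking the ratio yields P = 0.02964.

P ≈ 0.0296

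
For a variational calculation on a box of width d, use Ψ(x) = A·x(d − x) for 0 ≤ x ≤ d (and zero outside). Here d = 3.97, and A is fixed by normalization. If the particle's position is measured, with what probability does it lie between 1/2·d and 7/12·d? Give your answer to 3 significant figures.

P = ∫_{1/2·d}^{7/12·d} |Ψ(x)|² dx.
Since A² = 1/(d^5/30), this is the region integral divided by the full normalization integral.
In terms of u = x/d (A² and the length scale cancel between numerator and denominator), P = [∫_{1/2}^{7/12} u^2·(1 - u)^2 du] / [∫_{0}^{1} u^2·(1 - u)^2 du].
Using ∫ u^2·(1 - u)^2 du = u^3·(6·u^2 - 15·u + 10)/30, the numerator is ≈ 0.0051127 and the denominator is 1/30.
Evaluating gives P = 0.1534.

P ≈ 0.153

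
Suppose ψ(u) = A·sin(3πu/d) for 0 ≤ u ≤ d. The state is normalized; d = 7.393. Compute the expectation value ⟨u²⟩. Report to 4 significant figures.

⟨u²⟩ = ∫ u^2 |ψ|² du over the full domain.
With ∫₀^d sin²(nπu/d) du = d/2, the ratio of the moment integral to the normalization integral gives ⟨u²⟩ = -d^2/(18·π^2) + d^2/3.
With d = 7.393, ⟨u^2⟩ = 17.911.

⟨u^2⟩ ≈ 17.91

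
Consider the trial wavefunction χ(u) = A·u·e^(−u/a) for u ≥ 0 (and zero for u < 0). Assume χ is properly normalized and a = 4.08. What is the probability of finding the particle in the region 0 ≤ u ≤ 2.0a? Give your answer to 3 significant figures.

P ≈ 0.762

The probability is P = ∫ |χ|² du over [0, 2.0a].
The normalization integral ∫|χ|²du over the whole domain equals a^3/4·A², and A² cancels in the ratio.
In terms of t = u/a (A² and the length scale cancel between numerator and denominator), P = [∫_{0}^{2.0} t^2·e^(-2·t) dt] / [∫_{0}^{∞} t^2·e^(-2·t) dt].
An antiderivative of t^2·e^(-2·t) is -(2·t^2 + 2·t + 1)·e^(-2·t)/4; evaluating from 0 to 2.0 gives 1/4 - 13·e^(-4)/4, while the full integral is 1/4.
Taking the ratio, P = 0.7619.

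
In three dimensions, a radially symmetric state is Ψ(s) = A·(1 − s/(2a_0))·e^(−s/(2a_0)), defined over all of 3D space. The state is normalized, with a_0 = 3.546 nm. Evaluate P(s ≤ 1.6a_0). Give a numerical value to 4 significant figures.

P = ∫ |Ψ|² 4πs² ds over s ≤ 1.6a_0.
The full normalization integral is A²·[8·π·a_0^3] = 1, fixing A².
In terms of u = s/a_0 (A², 4π and the length scale all cancel between numerator and denominator), P = [∫_{0}^{1.6} u^2·(1 - u/2)^2·e^(-u) du] / [∫_{0}^{∞} u^2·(1 - u/2)^2·e^(-u) du].
Using ∫ u^2·(1 - u/2)^2·e^(-u) du = -(u^4/4 + u^2 + 2·u + 2)·e^(-u), the numerator is 2 - 5874·e^(-8/5)/625 and the denominator is 2.
The region integral divided by the full integral gives P = 0.051248.

P ≈ 0.05125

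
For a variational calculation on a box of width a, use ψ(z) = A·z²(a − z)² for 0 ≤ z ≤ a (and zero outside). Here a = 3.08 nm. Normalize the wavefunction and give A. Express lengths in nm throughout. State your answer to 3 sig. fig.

Require ∫ |ψ|² dz = 1 over the whole domain.
Expanding the polynomial and integrating term by term, with ψ = A·z²(a − z)², the integral evaluates to A²·[a^9/630].
Hence A² = 1/[a^9/630].
Substituting a = 3.08 gives A² = 0.02526, so A = 0.1589.

A ≈ 0.159 nm^(-9/2)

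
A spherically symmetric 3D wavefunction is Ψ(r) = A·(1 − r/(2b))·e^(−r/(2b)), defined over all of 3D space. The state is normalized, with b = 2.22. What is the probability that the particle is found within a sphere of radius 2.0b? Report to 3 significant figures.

With dV = 4πr²dr, the probability is ∫|Ψ|² dV over r ≤ 2.0b.
A² is fixed by ∫₀^∞ 4πr²|Ψ|² dr = 1, i.e. A² = (8·π·b^3)^(−1).
Substituting u = r/b, A², 4π and the length scale all cancel in the ratio: P = ∫_{0}^{2.0} u^2·(1 - u/2)^2·e^(-u) du / ∫_{0}^{∞} u^2·(1 - u/2)^2·e^(-u) du.
An antiderivative of u^2·(1 - u/2)^2·e^(-u) is -(u^4/4 + u^2 + 2·u + 2)·e^(-u); evaluating from 0 to 2.0 gives 2 - 14·e^(-2), while the full integral is 2.
Taking the ratio yields P = 0.05265.

P ≈ 0.0527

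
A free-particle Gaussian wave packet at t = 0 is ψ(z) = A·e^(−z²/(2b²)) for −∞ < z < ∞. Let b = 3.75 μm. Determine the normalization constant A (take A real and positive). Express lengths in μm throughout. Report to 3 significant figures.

A ≈ 0.388 μm^(-1/2)

Normalization requires ∫|ψ|² dz = 1, integrated from −∞ to ∞.
Carrying out the integral gives A² · √(π)·b.
With b = 3.75: A² = 0.1505 and A = 0.3879.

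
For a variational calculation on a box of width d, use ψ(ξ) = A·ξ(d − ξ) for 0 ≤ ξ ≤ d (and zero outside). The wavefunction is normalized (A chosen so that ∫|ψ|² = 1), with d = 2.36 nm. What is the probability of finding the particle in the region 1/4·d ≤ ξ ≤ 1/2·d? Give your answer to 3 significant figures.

|ψ|² is the probability density, so P = ∫_{1/4·d}^{1/2·d} |ψ|² dξ.
The normalization integral ∫|ψ|²dξ over the whole domain equals d^5/30·A², and A² cancels in the ratio.
Substituting u = ξ/d, A² and the length scale cancel in the ratio: P = ∫_{1/4}^{1/2} u^2·(1 - u)^2 du / ∫_{0}^{1} u^2·(1 - u)^2 du.
With ∫ u^2·(1 - u)^2 du = u^3·(6·u^2 - 15·u + 10)/30 + C, the region integral is ≈ 0.013216 and the full one is 1/30.
Evaluating gives P = 203/512.

P ≈ 0.396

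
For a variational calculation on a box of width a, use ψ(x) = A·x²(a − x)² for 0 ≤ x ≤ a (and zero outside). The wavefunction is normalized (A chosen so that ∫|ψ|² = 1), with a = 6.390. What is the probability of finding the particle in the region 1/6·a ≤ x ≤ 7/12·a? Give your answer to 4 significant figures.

P ≈ 0.6887

The probability is P = ∫ |ψ|² dx over [1/6·a, 7/12·a].
With A² fixed by ∫|ψ|² = 1, i.e. A² = (a^9/630)^(−1), substitute and integrate.
Let u = x/a; then A² and the length scale cancel, so P = ∫_{1/6}^{7/12} u^4·(1 - u)^4 du ÷ ∫_{0}^{1} u^4·(1 - u)^4 du.
An antiderivative of u^4·(1 - u)^4 is u^5·(70·u^4 - 315·u^3 + 540·u^2 - 420·u + 126)/630; evaluating from 1/6 to 7/12 gives ≈ 0.00109321, while the full integral is 1/630.
Evaluating gives P = 0.68872.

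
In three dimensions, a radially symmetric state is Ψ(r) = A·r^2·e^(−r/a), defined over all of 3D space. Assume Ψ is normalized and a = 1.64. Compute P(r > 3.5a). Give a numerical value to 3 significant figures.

Integrate the radial probability density 4πr²|Ψ|² over r > 3.5a.
A² is fixed by ∫₀^∞ 4πr²|Ψ|² dr = 1, i.e. A² = (45·π·a^7/2)^(−1).
In terms of u = r/a (A², 4π and the length scale all cancel between numerator and denominator), P = [∫_{3.5}^{∞} u^6·e^(-2·u) du] / [∫_{0}^{∞} u^6·e^(-2·u) du].
Using ∫ u^6·e^(-2·u) du = -(4·u^6 + 12·u^5 + 30·u^4 + 60·u^3 + 90·u^2 + 90·u + 45)·e^(-2·u)/8, the numerator is ≈ 2.5296 and the denominator is 45/8.
The region integral divided by the full integral gives P = 0.4497.

P ≈ 0.450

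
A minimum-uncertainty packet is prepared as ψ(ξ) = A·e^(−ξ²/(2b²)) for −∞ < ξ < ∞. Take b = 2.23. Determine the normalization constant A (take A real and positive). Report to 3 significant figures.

Require ∫ |ψ|² dξ = 1 over the whole domain.
Differentiating ∫e^(−αξ²) dξ = √(π/α) under α to get the higher moments, carrying out the integral gives A² · √(π)·b.
So A² = (√(π)·b)^(−1).
Plugging in b = 2.23 yields A = 0.5030.

A ≈ 0.503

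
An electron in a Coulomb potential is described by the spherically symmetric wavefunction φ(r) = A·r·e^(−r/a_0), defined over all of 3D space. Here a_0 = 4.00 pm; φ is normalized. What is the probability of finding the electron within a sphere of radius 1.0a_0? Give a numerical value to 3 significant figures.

P = ∫ |φ|² 4πr² dr over r ≤ 1.0a_0.
The full normalization integral is A²·[3·π·a_0^5] = 1, fixing A².
Let u = r/a_0; then A², 4π and the length scale all cancel, so P = ∫_{0}^{1.0} u^4·e^(-2·u) du ÷ ∫_{0}^{∞} u^4·e^(-2·u) du.
An antiderivative of u^4·e^(-2·u) is -(u^4/2 + u^3 + 3·u^2/2 + 3·u/2 + 3/4)·e^(-2·u); evaluating from 0 to 1.0 gives 3/4 - 21·e^(-2)/4, while the full integral is 3/4.
Taking the ratio yields P = 0.05265.

P ≈ 0.0527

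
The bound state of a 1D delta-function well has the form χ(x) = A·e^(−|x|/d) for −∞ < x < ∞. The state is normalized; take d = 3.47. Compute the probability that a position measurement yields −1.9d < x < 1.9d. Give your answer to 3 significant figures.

P ≈ 0.978

The probability is P = ∫ |χ|² dx over [−1.9d, 1.9d].
Since A² = 1/(d), this is the region integral divided by the full normalization integral.
Both integrals are even about x = 0, so only the x ≥ 0 halves are needed (the factors of 2 cancel). Substituting u = x/d, A² and the length scale cancel in the ratio: P = ∫_{0}^{1.9} e^(-2·u) du / ∫_{0}^{∞} e^(-2·u) du.
Using ∫ e^(-2·u) du = -e^(-2·u)/2, the numerator is 1/2 - e^(-19/5)/2 and the denominator is 1/2.
Evaluating gives P = 0.9776.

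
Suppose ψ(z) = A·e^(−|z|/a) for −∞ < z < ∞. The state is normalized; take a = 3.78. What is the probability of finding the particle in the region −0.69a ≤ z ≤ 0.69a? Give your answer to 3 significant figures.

P ≈ 0.748

|ψ|² is the probability density, so P = ∫_{−0.69a}^{0.69a} |ψ|² dz.
The normalization integral ∫|ψ|²dz over the whole domain equals a·A², and A² cancels in the ratio.
By symmetry take twice the z ≥ 0 contribution in numerator and denominator; the 2's cancel. In terms of u = z/a (A² and the length scale cancel between numerator and denominator), P = [∫_{0}^{0.69} e^(-2·u) du] / [∫_{0}^{∞} e^(-2·u) du].
An antiderivative of e^(-2·u) is -e^(-2·u)/2; evaluating from 0 to 0.69 gives 1/2 - e^(-69/50)/2, while the full integral is 1/2.
Taking the ratio, P = 0.7484.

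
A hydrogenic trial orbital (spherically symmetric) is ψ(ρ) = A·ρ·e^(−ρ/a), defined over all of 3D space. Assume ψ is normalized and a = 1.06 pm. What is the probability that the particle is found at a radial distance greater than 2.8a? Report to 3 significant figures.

With dV = 4πρ²dρ, the probability is ∫|ψ|² dV over ρ > 2.8a.
Normalization gives A² = 1/(3·π·a^5).
In terms of u = ρ/a (A², 4π and the length scale all cancel between numerator and denominator), P = [∫_{2.8}^{∞} u^4·e^(-2·u) du] / [∫_{0}^{∞} u^4·e^(-2·u) du].
With ∫ u^4·e^(-2·u) du = -(u^4/2 + u^3 + 3·u^2/2 + 3·u/2 + 3/4)·e^(-2·u) + C, the region integral is ≈ 0.25661 and the full one is 3/4.
This evaluates to P = 0.3422.

P ≈ 0.342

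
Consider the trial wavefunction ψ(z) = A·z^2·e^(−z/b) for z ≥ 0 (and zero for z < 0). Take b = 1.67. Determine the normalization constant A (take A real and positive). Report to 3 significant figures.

A ≈ 0.320

The normalization condition is ∫|ψ|² dz = 1 from 0 to ∞.
The integral (without the A² prefactor) comes out to 3·b^5/4.
So A² = (3·b^5/4)^(−1).
With b = 1.67: A² = 0.1026 and A = 0.3204.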